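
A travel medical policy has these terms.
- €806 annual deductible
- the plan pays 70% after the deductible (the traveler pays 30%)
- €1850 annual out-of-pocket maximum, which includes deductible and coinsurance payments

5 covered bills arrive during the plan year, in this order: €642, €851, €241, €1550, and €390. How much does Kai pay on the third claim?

€72.30

#1 (€642): fully absorbed by the deductible. Traveler pays €642; OOP now €642.
#2 (€851): deductible takes €164, €687 remains; coinsurance €687 × 30% = €206.10. Traveler owes €370.10 (running OOP €1012.10).
#3 (€241): 30% coinsurance on €241 = €72.30. Traveler pays €72.30; OOP now €1084.40.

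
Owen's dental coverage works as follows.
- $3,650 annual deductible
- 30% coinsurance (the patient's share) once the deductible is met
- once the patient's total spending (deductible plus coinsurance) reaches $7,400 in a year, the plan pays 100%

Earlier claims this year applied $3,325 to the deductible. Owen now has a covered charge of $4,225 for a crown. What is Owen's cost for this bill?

$1,495

$3,325 of the $3,650 deductible is already met, leaving $325.
The remaining $3,900 (= $4,225 − $325) moves to coinsurance.
30% of $3,900 = $1,170 falls to the patient.
That puts the patient's cost at $325 + $1,170 = $1,495 before any cap.
Total out-of-pocket so far would be $3,325 + $1,495 = $4,820, below the $7,400 cap — no reduction.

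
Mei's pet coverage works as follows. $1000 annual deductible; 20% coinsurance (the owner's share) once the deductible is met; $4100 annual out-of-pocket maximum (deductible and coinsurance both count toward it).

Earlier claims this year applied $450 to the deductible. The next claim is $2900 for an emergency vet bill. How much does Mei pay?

Deductible still to meet: $1000 − $450 = $550.
That leaves $2900 − $550 = $2350 for coinsurance.
Owner's 20% share of $2350 is $470.
Owner responsibility before any cap: $550 + $470 = $1020.
Year-to-date out-of-pocket becomes $450 + $1020 = $1470, still under the $4100 maximum, so no cap applies.

$1020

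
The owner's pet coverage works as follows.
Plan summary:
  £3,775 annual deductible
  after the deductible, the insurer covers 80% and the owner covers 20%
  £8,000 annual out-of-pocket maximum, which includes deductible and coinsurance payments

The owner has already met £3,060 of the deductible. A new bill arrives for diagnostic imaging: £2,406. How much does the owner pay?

£1,053.20

Remaining deductible: £3,775 − £3,060 = £715.
The remaining £1,691 (= £2,406 − £715) moves to coinsurance.
20% of £1,691 = £338.20 falls to the owner.
Owner responsibility before any cap: £715 + £338.20 = £1,053.20.
Year-to-date out-of-pocket becomes £3,060 + £1,053.20 = £4,113.20, still under the £8,000 maximum, so no cap applies.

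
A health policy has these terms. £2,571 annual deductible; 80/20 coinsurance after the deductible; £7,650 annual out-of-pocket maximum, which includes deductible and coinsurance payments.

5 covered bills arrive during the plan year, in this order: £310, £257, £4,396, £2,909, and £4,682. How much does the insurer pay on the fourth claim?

Claim 1 — £310: fully absorbed by the deductible. Cost to patient: £310. OOP to date £310. Insurer: £310 − £310 = £0.
Claim 2 — £257: fully absorbed by the deductible. Patient pays £257; OOP now £567. Insurer: £257 − £257 = £0.
Claim 3 — £4,396: £2,004 finishes the deductible; £2,392 goes to coinsurance; 20% of £2,392 = £478.40. Cost to patient: £2,482.40. OOP to date £3,049.40. Plan pays £4,396 − £2,482.40 = £1,913.60.
Claim 4 — £2,909: deductible already satisfied, so patient's share is 20% × £2,909 = £581.80. Patient pays £581.80; OOP now £3,631.20. Plan pays £2,909 − £581.80 = £2,327.20.

£2,327.20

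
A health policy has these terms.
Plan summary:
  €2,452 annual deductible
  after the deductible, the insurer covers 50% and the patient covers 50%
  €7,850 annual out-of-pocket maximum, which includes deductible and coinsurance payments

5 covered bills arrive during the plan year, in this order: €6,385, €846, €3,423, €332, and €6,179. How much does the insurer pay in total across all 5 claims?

€9,315

Bill 1, €6,385: deductible takes €2,452, €3,933 remains; patient's 50% is €1,966.50. Patient owes €4,418.50 (running OOP €4,418.50). Insurer: €6,385 − €4,418.50 = €1,966.50.
Bill 2, €846: deductible already satisfied, so patient's share is 50% × €846 = €423. Patient pays €423; OOP now €4,841.50. Insurer: €846 − €423 = €423.
Bill 3, €3,423: deductible met; 50% of €3,423 = €1,711.50. Patient pays €1,711.50; OOP now €6,553. Plan pays €3,423 − €1,711.50 = €1,711.50.
Bill 4, €332: 50% coinsurance on €332 = €166. Patient pays €166; OOP now €6,719. Plan pays €332 − €166 = €166.
Bill 5, €6,179: deductible already satisfied, so patient's share is 50% × €6,179 = €3,089.50. Adding that to €6,719 gives €9,808.50, past the €7,850 cap; patient pays only €7,850 − €6,719 = €1,131. Insurer: €6,179 − €1,131 = €5,048.
Insurer total = bills − patient's total = €17,165 − €7,850 = €9,315.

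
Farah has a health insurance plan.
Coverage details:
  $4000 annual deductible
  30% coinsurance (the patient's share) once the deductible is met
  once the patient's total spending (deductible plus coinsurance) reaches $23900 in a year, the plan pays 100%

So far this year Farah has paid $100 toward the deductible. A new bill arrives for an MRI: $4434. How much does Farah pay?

$4060.20

$100 of the $4000 deductible is already met, leaving $3900.
After the $3900 deductible portion, $4434 − $3900 = $534 is subject to coinsurance.
Coinsurance: $534 × 30% = $160.20.
That puts the patient's cost at $3900 + $160.20 = $4060.20 before any cap.
Year-to-date out-of-pocket becomes $100 + $4060.20 = $4160.20, still under the $23900 maximum, so no cap applies.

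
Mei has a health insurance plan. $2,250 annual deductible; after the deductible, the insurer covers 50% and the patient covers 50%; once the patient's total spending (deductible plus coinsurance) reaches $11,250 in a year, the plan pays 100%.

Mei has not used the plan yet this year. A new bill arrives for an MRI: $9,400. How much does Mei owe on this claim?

Nothing has been paid toward the $2,250 deductible, so the first $2,250 of this charge is applied there.
After the $2,250 deductible portion, $9,400 − $2,250 = $7,150 is subject to coinsurance.
50% of $7,150 = $3,575 falls to the patient.
That puts the patient's cost at $2,250 + $3,575 = $5,825 before any cap.
Total out-of-pocket so far would be $0 + $5,825 = $5,825, below the $11,250 cap — no reduction.

$5,825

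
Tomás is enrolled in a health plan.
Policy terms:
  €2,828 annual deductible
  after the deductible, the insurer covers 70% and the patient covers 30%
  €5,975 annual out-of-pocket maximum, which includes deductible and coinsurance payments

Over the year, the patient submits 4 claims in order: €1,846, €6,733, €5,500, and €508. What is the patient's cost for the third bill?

Claim 1 (€1,846): entire amount goes to the deductible. Cost to patient: €1,846. OOP to date €1,846.
Claim 2 (€6,733): €982 finishes the deductible; €5,751 goes to coinsurance; patient's 30% is €1,725.30. Patient owes €2,707.30 (running OOP €4,553.30).
Claim 3 (€5,500): 30% coinsurance on €5,500 = €1,650. Adding that to €4,553.30 gives €6,203.30, past the €5,975 cap; patient pays only €5,975 − €4,553.30 = €1,421.70.

€1,421.70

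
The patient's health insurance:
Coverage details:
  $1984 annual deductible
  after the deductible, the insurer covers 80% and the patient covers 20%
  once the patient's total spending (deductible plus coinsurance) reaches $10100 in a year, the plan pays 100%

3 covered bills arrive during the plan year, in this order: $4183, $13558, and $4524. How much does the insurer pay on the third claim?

$3619.20

Bill 1, $4183: $1984 finishes the deductible; $2199 goes to coinsurance; patient's 20% is $439.80. Patient owes $2423.80 (running OOP $2423.80). Insurer: $4183 − $2423.80 = $1759.20.
Bill 2, $13558: 20% coinsurance on $13558 = $2711.60. Patient owes $2711.60 (running OOP $5135.40). Insurer: $13558 − $2711.60 = $10846.40.
Bill 3, $4524: deductible met; 20% of $4524 = $904.80. Patient owes $904.80 (running OOP $6040.20). Plan pays $4524 − $904.80 = $3619.20.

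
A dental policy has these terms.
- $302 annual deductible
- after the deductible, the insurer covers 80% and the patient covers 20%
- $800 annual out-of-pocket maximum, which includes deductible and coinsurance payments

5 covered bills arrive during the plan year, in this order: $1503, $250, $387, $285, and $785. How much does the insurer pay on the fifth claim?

Claim 1 — $1503: $302 finishes the deductible; $1201 goes to coinsurance; 20% of $1201 = $240.20. Cost to patient: $542.20. OOP to date $542.20. Insurer: $1503 − $542.20 = $960.80.
Claim 2 — $250: deductible met; 20% of $250 = $50. Cost to patient: $50. OOP to date $592.20. Plan pays $250 − $50 = $200.
Claim 3 — $387: deductible met; 20% of $387 = $77.40. Cost to patient: $77.40. OOP to date $669.60. Plan pays $387 − $77.40 = $309.60.
Claim 4 — $285: 20% coinsurance on $285 = $57. Patient pays $57; OOP now $726.60. Insurer: $285 − $57 = $228.
Claim 5 — $785: deductible met; 20% of $785 = $157. OOP would hit $883.60 > $800, so the cap limits the patient to $800 − $726.60 = $73.40. Insurer: $785 − $73.40 = $711.60.

$711.60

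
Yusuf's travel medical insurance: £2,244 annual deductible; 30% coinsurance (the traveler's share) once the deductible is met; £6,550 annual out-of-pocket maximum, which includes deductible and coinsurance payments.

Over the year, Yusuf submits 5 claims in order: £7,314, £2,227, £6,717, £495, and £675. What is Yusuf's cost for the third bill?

£2,015.10

#1 (£7,314): £2,244 finishes the deductible; £5,070 goes to coinsurance; 30% of £5,070 = £1,521. Cost to traveler: £3,765. OOP to date £3,765.
#2 (£2,227): deductible already satisfied, so traveler's share is 30% × £2,227 = £668.10. Traveler owes £668.10 (running OOP £4,433.10).
#3 (£6,717): deductible already satisfied, so traveler's share is 30% × £6,717 = £2,015.10. Traveler pays £2,015.10; OOP now £6,448.20.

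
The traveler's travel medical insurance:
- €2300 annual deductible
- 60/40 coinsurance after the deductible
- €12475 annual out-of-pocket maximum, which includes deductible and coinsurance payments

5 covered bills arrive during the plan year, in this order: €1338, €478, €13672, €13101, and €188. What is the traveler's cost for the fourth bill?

€4899.80

Bill 1, €1338: all of it applies to the deductible. Traveler owes €1338 (running OOP €1338).
Bill 2, €478: all of it applies to the deductible. Traveler owes €478 (running OOP €1816).
Bill 3, €13672: €484 to deductible, leaving €13188; 40% of €13188 = €5275.20. Cost to traveler: €5759.20. OOP to date €7575.20.
Bill 4, €13101: deductible met; 40% of €13101 = €5240.40. OOP would hit €12815.60 > €12475, so the cap limits the traveler to €12475 − €7575.20 = €4899.80.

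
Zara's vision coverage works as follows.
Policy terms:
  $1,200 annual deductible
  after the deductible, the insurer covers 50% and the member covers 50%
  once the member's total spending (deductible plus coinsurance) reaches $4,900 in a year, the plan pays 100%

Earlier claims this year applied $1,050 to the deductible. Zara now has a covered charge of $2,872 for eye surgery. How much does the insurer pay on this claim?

Deductible still to meet: $1,200 − $1,050 = $150.
The remaining $2,722 (= $2,872 − $150) moves to coinsurance.
Member's 50% share of $2,722 is $1,361.
So the member owes $150 + $1,361 = $1,511 before any cap.
Total out-of-pocket so far would be $1,050 + $1,511 = $2,561, below the $4,900 cap — no reduction.
Insurer pays the balance: $2,872 − $1,511 = $1,361.

$1,361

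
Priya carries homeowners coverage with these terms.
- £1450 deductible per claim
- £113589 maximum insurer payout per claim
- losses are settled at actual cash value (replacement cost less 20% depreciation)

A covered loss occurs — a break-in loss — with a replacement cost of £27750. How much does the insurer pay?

£20750

At 20% depreciation, ACV = £27750 − £5550 = £22200.
After the deductible, £22200 − £1450 = £20750 remains.
That's under the £113589 cap, so the insurer reimburses the full £20750.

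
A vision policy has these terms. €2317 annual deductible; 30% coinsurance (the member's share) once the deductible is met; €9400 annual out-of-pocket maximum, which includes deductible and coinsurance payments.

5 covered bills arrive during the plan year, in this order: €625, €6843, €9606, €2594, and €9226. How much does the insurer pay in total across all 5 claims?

€19494

#1 (€625): all of it applies to the deductible. Cost to member: €625. OOP to date €625. Insurer: €625 − €625 = €0.
#2 (€6843): €1692 to deductible, leaving €5151; member's 30% is €1545.30. Cost to member: €3237.30. OOP to date €3862.30. Plan pays €6843 − €3237.30 = €3605.70.
#3 (€9606): 30% coinsurance on €9606 = €2881.80. Cost to member: €2881.80. OOP to date €6744.10. Plan pays €9606 − €2881.80 = €6724.20.
#4 (€2594): deductible already satisfied, so member's share is 30% × €2594 = €778.20. Member owes €778.20 (running OOP €7522.30). Plan pays €2594 − €778.20 = €1815.80.
#5 (€9226): deductible already satisfied, so member's share is 30% × €9226 = €2767.80. OOP would hit €10290.10 > €9400, so the cap limits the member to €9400 − €7522.30 = €1877.70. Plan pays €9226 − €1877.70 = €7348.30.
Insurer total = bills − member's total = €28894 − €9400 = €19494.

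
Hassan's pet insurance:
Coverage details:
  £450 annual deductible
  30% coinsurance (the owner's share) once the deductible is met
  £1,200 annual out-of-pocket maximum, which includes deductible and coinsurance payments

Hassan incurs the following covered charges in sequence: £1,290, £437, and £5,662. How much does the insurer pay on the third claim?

£5,295.10

#1 (£1,290): £450 finishes the deductible; £840 goes to coinsurance; 30% of £840 = £252. Owner pays £702; OOP now £702. Plan pays £1,290 − £702 = £588.
#2 (£437): deductible already satisfied, so owner's share is 30% × £437 = £131.10. Owner owes £131.10 (running OOP £833.10). Insurer: £437 − £131.10 = £305.90.
#3 (£5,662): deductible met; 30% of £5,662 = £1,698.60. OOP would hit £2,531.70 > £1,200, so the cap limits the owner to £1,200 − £833.10 = £366.90. Plan pays £5,662 − £366.90 = £5,295.10.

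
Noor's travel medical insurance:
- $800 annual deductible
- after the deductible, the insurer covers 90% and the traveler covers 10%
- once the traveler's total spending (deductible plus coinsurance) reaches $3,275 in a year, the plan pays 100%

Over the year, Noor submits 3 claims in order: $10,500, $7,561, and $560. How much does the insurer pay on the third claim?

Claim 1 ($10,500): deductible takes $800, $9,700 remains; 10% of $9,700 = $970. Traveler owes $1,770 (running OOP $1,770). Insurer: $10,500 − $1,770 = $8,730.
Claim 2 ($7,561): deductible already satisfied, so traveler's share is 10% × $7,561 = $756.10. Traveler pays $756.10; OOP now $2,526.10. Plan pays $7,561 − $756.10 = $6,804.90.
Claim 3 ($560): deductible met; 10% of $560 = $56. Traveler owes $56 (running OOP $2,582.10). Insurer: $560 − $56 = $504.

$504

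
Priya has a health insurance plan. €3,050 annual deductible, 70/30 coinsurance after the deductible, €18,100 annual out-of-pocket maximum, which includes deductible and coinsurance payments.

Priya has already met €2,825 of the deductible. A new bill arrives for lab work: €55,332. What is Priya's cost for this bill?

€15,275

€2,825 of the €3,050 deductible is already met, leaving €225.
After the €225 deductible portion, €55,332 − €225 = €55,107 is subject to coinsurance.
30% of €55,107 = €16,532.10 falls to the patient.
That puts the patient's cost at €225 + €16,532.10 = €16,757.10 before any cap.
Year-to-date out-of-pocket would reach €2,825 + €16,757.10 = €19,582.10, above the €18,100 maximum, so the patient pays only €18,100 − €2,825 = €15,275.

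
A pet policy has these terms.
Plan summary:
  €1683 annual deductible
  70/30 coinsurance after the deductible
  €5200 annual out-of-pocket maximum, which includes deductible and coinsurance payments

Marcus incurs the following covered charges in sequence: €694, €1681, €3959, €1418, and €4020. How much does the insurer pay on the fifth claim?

€2814

Bill 1, €694: entire amount goes to the deductible. Owner owes €694 (running OOP €694). Plan pays €694 − €694 = €0.
Bill 2, €1681: deductible takes €989, €692 remains; 30% of €692 = €207.60. Owner owes €1196.60 (running OOP €1890.60). Insurer: €1681 − €1196.60 = €484.40.
Bill 3, €3959: deductible met; 30% of €3959 = €1187.70. Owner pays €1187.70; OOP now €3078.30. Insurer: €3959 − €1187.70 = €2771.30.
Bill 4, €1418: deductible already satisfied, so owner's share is 30% × €1418 = €425.40. Owner owes €425.40 (running OOP €3503.70). Plan pays €1418 − €425.40 = €992.60.
Bill 5, €4020: 30% coinsurance on €4020 = €1206. Owner owes €1206 (running OOP €4709.70). Insurer: €4020 − €1206 = €2814.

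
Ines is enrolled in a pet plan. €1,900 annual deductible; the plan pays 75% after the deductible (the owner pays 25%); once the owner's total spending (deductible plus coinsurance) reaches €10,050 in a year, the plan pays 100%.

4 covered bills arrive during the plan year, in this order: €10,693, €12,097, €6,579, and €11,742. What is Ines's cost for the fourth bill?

Claim 1 — €10,693: €1,900 to deductible, leaving €8,793; owner's 25% is €2,198.25. Owner owes €4,098.25 (running OOP €4,098.25).
Claim 2 — €12,097: deductible already satisfied, so owner's share is 25% × €12,097 = €3,024.25. Owner owes €3,024.25 (running OOP €7,122.50).
Claim 3 — €6,579: deductible already satisfied, so owner's share is 25% × €6,579 = €1,644.75. Owner pays €1,644.75; OOP now €8,767.25.
Claim 4 — €11,742: deductible already satisfied, so owner's share is 25% × €11,742 = €2,935.50. Adding that to €8,767.25 gives €11,702.75, past the €10,050 cap; owner pays only €10,050 − €8,767.25 = €1,282.75.

€1,282.75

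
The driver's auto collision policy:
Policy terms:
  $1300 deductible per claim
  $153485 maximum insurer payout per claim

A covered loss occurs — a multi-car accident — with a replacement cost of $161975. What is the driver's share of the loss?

Subtract the deductible: $161975 − $1300 = $160675.
$160675 exceeds the $153485 limit, so the insurer pays the limit: $153485.
Driver's share is the uncovered remainder: $161975 − $153485 = $8490.

$8490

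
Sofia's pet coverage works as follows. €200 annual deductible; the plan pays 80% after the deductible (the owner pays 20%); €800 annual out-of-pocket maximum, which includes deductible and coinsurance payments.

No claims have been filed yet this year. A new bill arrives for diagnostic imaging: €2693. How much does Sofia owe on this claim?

€698.60

Nothing has been paid toward the €200 deductible, so the first €200 of this charge is applied there.
The remaining €2493 (= €2693 − €200) moves to coinsurance.
Coinsurance: €2493 × 20% = €498.60.
That puts the owner's cost at €200 + €498.60 = €698.60 before any cap.
Year-to-date out-of-pocket becomes €0 + €698.60 = €698.60, still under the €800 maximum, so no cap applies.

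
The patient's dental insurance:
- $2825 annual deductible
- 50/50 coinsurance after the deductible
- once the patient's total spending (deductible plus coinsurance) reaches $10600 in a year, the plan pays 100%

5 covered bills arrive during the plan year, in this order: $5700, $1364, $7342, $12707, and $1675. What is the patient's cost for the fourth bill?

Bill 1, $5700: deductible takes $2825, $2875 remains; patient's 50% is $1437.50. Patient owes $4262.50 (running OOP $4262.50).
Bill 2, $1364: 50% coinsurance on $1364 = $682. Patient owes $682 (running OOP $4944.50).
Bill 3, $7342: deductible met; 50% of $7342 = $3671. Patient pays $3671; OOP now $8615.50.
Bill 4, $12707: deductible met; 50% of $12707 = $6353.50. That would push OOP to $14969, over the $10600 cap, so patient pays $10600 − $8615.50 = $1984.50.

$1984.50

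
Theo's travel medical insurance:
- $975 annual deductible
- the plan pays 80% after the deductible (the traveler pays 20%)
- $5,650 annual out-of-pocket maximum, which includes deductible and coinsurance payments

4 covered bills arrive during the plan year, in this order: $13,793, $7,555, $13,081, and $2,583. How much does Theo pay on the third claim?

Claim 1 — $13,793: $975 finishes the deductible; $12,818 goes to coinsurance; coinsurance $12,818 × 20% = $2,563.60. Traveler owes $3,538.60 (running OOP $3,538.60).
Claim 2 — $7,555: 20% coinsurance on $7,555 = $1,511. Cost to traveler: $1,511. OOP to date $5,049.60.
Claim 3 — $13,081: deductible met; 20% of $13,081 = $2,616.20. OOP would hit $7,665.80 > $5,650, so the cap limits the traveler to $5,650 − $5,049.60 = $600.40.

$600.40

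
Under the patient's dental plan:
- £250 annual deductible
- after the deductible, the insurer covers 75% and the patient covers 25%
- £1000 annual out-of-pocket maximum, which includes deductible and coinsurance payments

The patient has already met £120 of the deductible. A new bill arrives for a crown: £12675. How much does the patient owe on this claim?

£880

Remaining deductible: £250 − £120 = £130.
That leaves £12675 − £130 = £12545 for coinsurance.
Patient's 25% share of £12545 is £3136.25.
Patient responsibility before any cap: £130 + £3136.25 = £3266.25.
Year-to-date out-of-pocket would reach £120 + £3266.25 = £3386.25, above the £1000 maximum, so the patient pays only £1000 − £120 = £880.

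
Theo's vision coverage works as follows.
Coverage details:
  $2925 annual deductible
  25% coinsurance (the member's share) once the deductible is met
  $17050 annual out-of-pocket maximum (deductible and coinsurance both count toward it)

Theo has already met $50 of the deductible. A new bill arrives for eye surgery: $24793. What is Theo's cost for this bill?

$8354.50

$50 of the $2925 deductible is already met, leaving $2875.
The remaining $21918 (= $24793 − $2875) moves to coinsurance.
Member's 25% share of $21918 is $5479.50.
That puts the member's cost at $2875 + $5479.50 = $8354.50 before any cap.
Total out-of-pocket so far would be $50 + $8354.50 = $8404.50, below the $17050 cap — no reduction.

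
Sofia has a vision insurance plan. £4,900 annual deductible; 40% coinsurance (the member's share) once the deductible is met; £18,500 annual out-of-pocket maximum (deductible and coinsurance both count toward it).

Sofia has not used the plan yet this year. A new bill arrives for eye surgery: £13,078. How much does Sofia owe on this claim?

£8,171.20

Nothing has been paid toward the £4,900 deductible, so the first £4,900 of this charge is applied there.
That leaves £13,078 − £4,900 = £8,178 for coinsurance.
40% of £8,178 = £3,271.20 falls to the member.
Member responsibility before any cap: £4,900 + £3,271.20 = £8,171.20.
Cumulative spending £0 + £8,171.20 = £8,171.20 stays under the £18,500 maximum.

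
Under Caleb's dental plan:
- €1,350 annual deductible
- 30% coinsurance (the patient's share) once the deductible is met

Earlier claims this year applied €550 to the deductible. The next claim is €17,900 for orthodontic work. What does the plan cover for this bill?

€11,970

€550 of the €1,350 deductible is already met, leaving €800.
The remaining €17,100 (= €17,900 − €800) moves to coinsurance.
30% of €17,100 = €5,130 falls to the patient.
Patient responsibility: €800 + €5,130 = €5,930.
The insurer covers the remainder: €17,900 − €5,930 = €11,970.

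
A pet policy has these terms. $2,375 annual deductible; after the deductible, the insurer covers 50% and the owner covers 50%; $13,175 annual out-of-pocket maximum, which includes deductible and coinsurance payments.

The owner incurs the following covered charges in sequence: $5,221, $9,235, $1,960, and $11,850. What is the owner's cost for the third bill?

$980

Claim 1 ($5,221): $2,375 finishes the deductible; $2,846 goes to coinsurance; 50% of $2,846 = $1,423. Owner pays $3,798; OOP now $3,798.
Claim 2 ($9,235): deductible already satisfied, so owner's share is 50% × $9,235 = $4,617.50. Cost to owner: $4,617.50. OOP to date $8,415.50.
Claim 3 ($1,960): 50% coinsurance on $1,960 = $980. Cost to owner: $980. OOP to date $9,395.50.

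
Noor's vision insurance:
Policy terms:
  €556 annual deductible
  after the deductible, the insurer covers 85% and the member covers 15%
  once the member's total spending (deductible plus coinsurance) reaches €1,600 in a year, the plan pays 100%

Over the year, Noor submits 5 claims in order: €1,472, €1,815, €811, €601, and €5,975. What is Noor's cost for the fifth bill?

€422.55

#1 (€1,472): €556 finishes the deductible; €916 goes to coinsurance; coinsurance €916 × 15% = €137.40. Member owes €693.40 (running OOP €693.40).
#2 (€1,815): deductible met; 15% of €1,815 = €272.25. Cost to member: €272.25. OOP to date €965.65.
#3 (€811): deductible already satisfied, so member's share is 15% × €811 = €121.65. Member owes €121.65 (running OOP €1,087.30).
#4 (€601): 15% coinsurance on €601 = €90.15. Member pays €90.15; OOP now €1,177.45.
#5 (€5,975): 15% coinsurance on €5,975 = €896.25. OOP would hit €2,073.70 > €1,600, so the cap limits the member to €1,600 − €1,177.45 = €422.55.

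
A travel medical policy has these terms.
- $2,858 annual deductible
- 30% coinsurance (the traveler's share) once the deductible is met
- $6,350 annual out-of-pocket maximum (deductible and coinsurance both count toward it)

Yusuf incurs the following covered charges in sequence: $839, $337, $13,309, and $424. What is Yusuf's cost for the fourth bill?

#1 ($839): all of it applies to the deductible. Traveler pays $839; OOP now $839.
#2 ($337): all of it applies to the deductible. Cost to traveler: $337. OOP to date $1,176.
#3 ($13,309): deductible takes $1,682, $11,627 remains; traveler's 30% is $3,488.10. Traveler owes $5,170.10 (running OOP $6,346.10).
#4 ($424): deductible met; 30% of $424 = $127.20. That would push OOP to $6,473.30, over the $6,350 cap, so traveler pays $6,350 − $6,346.10 = $3.90.

$3.90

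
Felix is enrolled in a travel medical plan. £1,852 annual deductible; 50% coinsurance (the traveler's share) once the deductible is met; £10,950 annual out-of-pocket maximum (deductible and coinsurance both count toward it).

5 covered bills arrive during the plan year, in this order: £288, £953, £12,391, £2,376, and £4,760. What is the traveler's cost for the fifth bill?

Bill 1, £288: fully absorbed by the deductible. Traveler pays £288; OOP now £288.
Bill 2, £953: entire amount goes to the deductible. Traveler pays £953; OOP now £1,241.
Bill 3, £12,391: £611 finishes the deductible; £11,780 goes to coinsurance; 50% of £11,780 = £5,890. Cost to traveler: £6,501. OOP to date £7,742.
Bill 4, £2,376: 50% coinsurance on £2,376 = £1,188. Traveler owes £1,188 (running OOP £8,930).
Bill 5, £4,760: deductible already satisfied, so traveler's share is 50% × £4,760 = £2,380. That would push OOP to £11,310, over the £10,950 cap, so traveler pays £10,950 − £8,930 = £2,020.

£2,020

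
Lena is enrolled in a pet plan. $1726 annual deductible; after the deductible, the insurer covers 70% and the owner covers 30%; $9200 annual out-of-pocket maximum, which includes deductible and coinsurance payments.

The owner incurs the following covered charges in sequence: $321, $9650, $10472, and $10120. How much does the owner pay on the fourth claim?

Claim 1 — $321: all of it applies to the deductible. Owner owes $321 (running OOP $321).
Claim 2 — $9650: $1405 to deductible, leaving $8245; 30% of $8245 = $2473.50. Owner owes $3878.50 (running OOP $4199.50).
Claim 3 — $10472: 30% coinsurance on $10472 = $3141.60. Cost to owner: $3141.60. OOP to date $7341.10.
Claim 4 — $10120: deductible already satisfied, so owner's share is 30% × $10120 = $3036. OOP would hit $10377.10 > $9200, so the cap limits the owner to $9200 − $7341.10 = $1858.90.

$1858.90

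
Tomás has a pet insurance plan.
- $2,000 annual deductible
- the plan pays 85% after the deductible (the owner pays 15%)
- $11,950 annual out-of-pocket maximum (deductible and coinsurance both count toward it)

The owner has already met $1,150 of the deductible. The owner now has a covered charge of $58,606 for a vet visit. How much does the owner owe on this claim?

Remaining deductible: $2,000 − $1,150 = $850.
After the $850 deductible portion, $58,606 − $850 = $57,756 is subject to coinsurance.
15% of $57,756 = $8,663.40 falls to the owner.
Owner responsibility before any cap: $850 + $8,663.40 = $9,513.40.
Total out-of-pocket so far would be $1,150 + $9,513.40 = $10,663.40, below the $11,950 cap — no reduction.

$9,513.40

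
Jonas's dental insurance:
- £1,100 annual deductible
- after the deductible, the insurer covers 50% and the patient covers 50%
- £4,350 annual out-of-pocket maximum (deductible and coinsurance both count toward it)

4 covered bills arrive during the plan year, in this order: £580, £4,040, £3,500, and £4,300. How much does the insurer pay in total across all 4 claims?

#1 (£580): all of it applies to the deductible. Patient pays £580; OOP now £580. Plan pays £580 − £580 = £0.
#2 (£4,040): £520 to deductible, leaving £3,520; 50% of £3,520 = £1,760. Cost to patient: £2,280. OOP to date £2,860. Plan pays £4,040 − £2,280 = £1,760.
#3 (£3,500): 50% coinsurance on £3,500 = £1,750. OOP would hit £4,610 > £4,350, so the cap limits the patient to £4,350 − £2,860 = £1,490. Insurer: £3,500 − £1,490 = £2,010.
#4 (£4,300): 50% coinsurance on £4,300 = £2,150. Adding that to £4,350 gives £6,500, past the £4,350 cap; patient pays only £4,350 − £4,350 = £0. Plan pays £4,300 − £0 = £4,300.
Insurer total = bills − patient's total = £12,420 − £4,350 = £8,070.

£8,070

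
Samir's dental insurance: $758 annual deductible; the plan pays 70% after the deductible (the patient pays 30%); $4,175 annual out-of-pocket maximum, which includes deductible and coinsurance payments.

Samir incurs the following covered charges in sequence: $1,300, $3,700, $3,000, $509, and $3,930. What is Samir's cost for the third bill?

#1 ($1,300): $758 finishes the deductible; $542 goes to coinsurance; coinsurance $542 × 30% = $162.60. Cost to patient: $920.60. OOP to date $920.60.
#2 ($3,700): 30% coinsurance on $3,700 = $1,110. Cost to patient: $1,110. OOP to date $2,030.60.
#3 ($3,000): deductible already satisfied, so patient's share is 30% × $3,000 = $900. Patient pays $900; OOP now $2,930.60.

$900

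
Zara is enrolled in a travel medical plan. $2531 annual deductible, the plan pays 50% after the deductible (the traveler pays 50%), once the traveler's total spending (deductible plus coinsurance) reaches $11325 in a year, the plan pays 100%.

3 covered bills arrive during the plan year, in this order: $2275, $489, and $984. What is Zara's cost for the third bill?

$492

#1 ($2275): entire amount goes to the deductible. Cost to traveler: $2275. OOP to date $2275.
#2 ($489): $256 finishes the deductible; $233 goes to coinsurance; 50% of $233 = $116.50. Traveler pays $372.50; OOP now $2647.50.
#3 ($984): deductible already satisfied, so traveler's share is 50% × $984 = $492. Traveler pays $492; OOP now $3139.50.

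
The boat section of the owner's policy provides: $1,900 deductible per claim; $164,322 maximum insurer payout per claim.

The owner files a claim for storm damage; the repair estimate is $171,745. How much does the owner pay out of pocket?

After the deductible, $171,745 − $1,900 = $169,845 remains.
$169,845 exceeds the $164,322 limit, so the insurer pays the limit: $164,322.
Owner's share is the uncovered remainder: $171,745 − $164,322 = $7,423.

$7,423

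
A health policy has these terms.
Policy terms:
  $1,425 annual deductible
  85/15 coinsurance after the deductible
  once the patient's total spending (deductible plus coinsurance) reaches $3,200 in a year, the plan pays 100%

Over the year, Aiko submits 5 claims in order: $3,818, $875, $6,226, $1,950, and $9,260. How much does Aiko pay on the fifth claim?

Bill 1, $3,818: deductible takes $1,425, $2,393 remains; coinsurance $2,393 × 15% = $358.95. Patient pays $1,783.95; OOP now $1,783.95.
Bill 2, $875: 15% coinsurance on $875 = $131.25. Cost to patient: $131.25. OOP to date $1,915.20.
Bill 3, $6,226: deductible already satisfied, so patient's share is 15% × $6,226 = $933.90. Patient pays $933.90; OOP now $2,849.10.
Bill 4, $1,950: 15% coinsurance on $1,950 = $292.50. Cost to patient: $292.50. OOP to date $3,141.60.
Bill 5, $9,260: 15% coinsurance on $9,260 = $1,389. Adding that to $3,141.60 gives $4,530.60, past the $3,200 cap; patient pays only $3,200 − $3,141.60 = $58.40.

$58.40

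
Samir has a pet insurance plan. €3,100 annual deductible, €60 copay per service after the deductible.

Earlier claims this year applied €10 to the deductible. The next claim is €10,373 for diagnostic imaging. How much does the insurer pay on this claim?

€7,223

Remaining deductible: €3,100 − €10 = €3,090.
After the €3,090 deductible portion, €10,373 − €3,090 = €7,283 is subject to the copay.
Copay on this service: €60.
Owner responsibility: €3,090 + €60 = €3,150.
The insurer covers the remainder: €10,373 − €3,150 = €7,223.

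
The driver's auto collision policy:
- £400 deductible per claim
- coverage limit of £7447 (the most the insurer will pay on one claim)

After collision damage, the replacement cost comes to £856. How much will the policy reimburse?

Subtract the deductible: £856 − £400 = £456.
That's under the £7447 cap, so the insurer reimburses the full £456.

£456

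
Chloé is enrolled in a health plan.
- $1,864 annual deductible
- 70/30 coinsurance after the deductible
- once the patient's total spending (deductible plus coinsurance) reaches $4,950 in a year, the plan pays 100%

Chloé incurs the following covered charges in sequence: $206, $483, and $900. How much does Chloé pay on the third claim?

$900

Bill 1, $206: entire amount goes to the deductible. Patient owes $206 (running OOP $206).
Bill 2, $483: fully absorbed by the deductible. Cost to patient: $483. OOP to date $689.
Bill 3, $900: all of it applies to the deductible. Patient owes $900 (running OOP $1,589).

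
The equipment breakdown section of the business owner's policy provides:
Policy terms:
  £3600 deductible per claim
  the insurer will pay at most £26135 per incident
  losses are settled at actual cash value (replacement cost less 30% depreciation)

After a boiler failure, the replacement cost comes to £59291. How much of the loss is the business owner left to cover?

£33156

Actual cash value after 30% depreciation: £59291 × 70% = £41503.70.
Less the £3600 deductible: £41503.70 − £3600 = £37903.70.
Since £37903.70 > £26135, the payout is capped at £26135.
Out of pocket: £59291 − £26135 = £33156.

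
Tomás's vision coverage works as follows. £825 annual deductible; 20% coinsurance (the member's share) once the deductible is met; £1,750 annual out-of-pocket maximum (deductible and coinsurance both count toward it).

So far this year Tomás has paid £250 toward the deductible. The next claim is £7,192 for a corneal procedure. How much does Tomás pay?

Remaining deductible: £825 − £250 = £575.
That leaves £7,192 − £575 = £6,617 for coinsurance.
Coinsurance: £6,617 × 20% = £1,323.40.
Member responsibility before any cap: £575 + £1,323.40 = £1,898.40.
Adding £1,898.40 to the £250 already spent would give £2,148.40, which exceeds the £1,750 cap; the member pays just £1,750 − £250 = £1,500.

£1,500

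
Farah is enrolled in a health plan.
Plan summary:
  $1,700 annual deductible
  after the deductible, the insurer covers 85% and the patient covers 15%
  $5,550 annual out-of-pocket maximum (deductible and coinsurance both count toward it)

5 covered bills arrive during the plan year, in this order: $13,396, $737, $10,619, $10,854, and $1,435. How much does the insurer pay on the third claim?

$9,026.15

Claim 1 — $13,396: $1,700 to deductible, leaving $11,696; patient's 15% is $1,754.40. Patient pays $3,454.40; OOP now $3,454.40. Insurer: $13,396 − $3,454.40 = $9,941.60.
Claim 2 — $737: deductible met; 15% of $737 = $110.55. Patient pays $110.55; OOP now $3,564.95. Plan pays $737 − $110.55 = $626.45.
Claim 3 — $10,619: deductible met; 15% of $10,619 = $1,592.85. Cost to patient: $1,592.85. OOP to date $5,157.80. Plan pays $10,619 − $1,592.85 = $9,026.15.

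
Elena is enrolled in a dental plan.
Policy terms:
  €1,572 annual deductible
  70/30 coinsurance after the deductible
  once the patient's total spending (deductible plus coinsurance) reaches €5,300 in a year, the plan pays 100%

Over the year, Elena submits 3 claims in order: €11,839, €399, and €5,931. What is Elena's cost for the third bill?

#1 (€11,839): €1,572 to deductible, leaving €10,267; patient's 30% is €3,080.10. Cost to patient: €4,652.10. OOP to date €4,652.10.
#2 (€399): deductible met; 30% of €399 = €119.70. Cost to patient: €119.70. OOP to date €4,771.80.
#3 (€5,931): 30% coinsurance on €5,931 = €1,779.30. Adding that to €4,771.80 gives €6,551.10, past the €5,300 cap; patient pays only €5,300 − €4,771.80 = €528.20.

€528.20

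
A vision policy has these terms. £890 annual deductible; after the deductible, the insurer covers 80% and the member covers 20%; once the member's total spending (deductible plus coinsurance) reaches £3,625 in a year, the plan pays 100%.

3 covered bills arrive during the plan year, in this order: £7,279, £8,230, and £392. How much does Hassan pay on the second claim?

Bill 1, £7,279: £890 to deductible, leaving £6,389; 20% of £6,389 = £1,277.80. Member owes £2,167.80 (running OOP £2,167.80).
Bill 2, £8,230: 20% coinsurance on £8,230 = £1,646. OOP would hit £3,813.80 > £3,625, so the cap limits the member to £3,625 − £2,167.80 = £1,457.20.

£1,457.20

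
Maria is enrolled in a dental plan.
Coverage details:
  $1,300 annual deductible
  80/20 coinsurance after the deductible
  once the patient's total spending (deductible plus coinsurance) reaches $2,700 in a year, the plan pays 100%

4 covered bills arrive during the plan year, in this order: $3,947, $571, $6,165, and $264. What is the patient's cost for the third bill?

Claim 1 — $3,947: $1,300 to deductible, leaving $2,647; coinsurance $2,647 × 20% = $529.40. Cost to patient: $1,829.40. OOP to date $1,829.40.
Claim 2 — $571: deductible already satisfied, so patient's share is 20% × $571 = $114.20. Patient owes $114.20 (running OOP $1,943.60).
Claim 3 — $6,165: deductible met; 20% of $6,165 = $1,233. Adding that to $1,943.60 gives $3,176.60, past the $2,700 cap; patient pays only $2,700 − $1,943.60 = $756.40.

$756.40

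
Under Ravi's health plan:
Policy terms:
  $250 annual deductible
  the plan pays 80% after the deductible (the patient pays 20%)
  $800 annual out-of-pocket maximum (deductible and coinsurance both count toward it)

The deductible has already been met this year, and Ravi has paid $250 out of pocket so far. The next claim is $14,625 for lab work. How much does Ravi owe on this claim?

$550

The deductible is already satisfied, so the full bill goes to coinsurance.
Coinsurance: $14,625 × 20% = $2,925.
Adding $2,925 to the $250 already spent would give $3,175, which exceeds the $800 cap; the patient pays just $800 − $250 = $550.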